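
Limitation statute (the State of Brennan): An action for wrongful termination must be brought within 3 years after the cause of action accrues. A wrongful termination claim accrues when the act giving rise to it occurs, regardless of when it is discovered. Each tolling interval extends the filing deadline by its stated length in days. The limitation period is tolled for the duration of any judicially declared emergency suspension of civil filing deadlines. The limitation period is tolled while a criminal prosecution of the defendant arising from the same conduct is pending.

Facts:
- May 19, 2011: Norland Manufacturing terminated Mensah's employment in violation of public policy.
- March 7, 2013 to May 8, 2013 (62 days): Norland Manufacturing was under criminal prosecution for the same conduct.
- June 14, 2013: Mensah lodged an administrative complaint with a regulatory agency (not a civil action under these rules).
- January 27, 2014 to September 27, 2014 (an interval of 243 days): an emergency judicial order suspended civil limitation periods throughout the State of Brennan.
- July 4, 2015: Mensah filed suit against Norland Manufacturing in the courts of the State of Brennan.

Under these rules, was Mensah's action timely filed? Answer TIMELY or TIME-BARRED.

The limitation period began to run on May 19, 2011.
3 years from May 19, 2011 is May 19, 2014.
The period was tolled for 62 days by the pending criminal prosecution (March 7, 2013 to May 8, 2013), pushing the deadline to July 20, 2014.
The emergency suspension of filing deadlines from January 27, 2014 to September 27, 2014 tolled the period for 243 days, extending the deadline to March 20, 2015.
The other events in the timeline have no effect on the limitation period under the stated rules.
Filing on July 4, 2015 missed the March 20, 2015 deadline — the action is time-barred.

TIME-BARRED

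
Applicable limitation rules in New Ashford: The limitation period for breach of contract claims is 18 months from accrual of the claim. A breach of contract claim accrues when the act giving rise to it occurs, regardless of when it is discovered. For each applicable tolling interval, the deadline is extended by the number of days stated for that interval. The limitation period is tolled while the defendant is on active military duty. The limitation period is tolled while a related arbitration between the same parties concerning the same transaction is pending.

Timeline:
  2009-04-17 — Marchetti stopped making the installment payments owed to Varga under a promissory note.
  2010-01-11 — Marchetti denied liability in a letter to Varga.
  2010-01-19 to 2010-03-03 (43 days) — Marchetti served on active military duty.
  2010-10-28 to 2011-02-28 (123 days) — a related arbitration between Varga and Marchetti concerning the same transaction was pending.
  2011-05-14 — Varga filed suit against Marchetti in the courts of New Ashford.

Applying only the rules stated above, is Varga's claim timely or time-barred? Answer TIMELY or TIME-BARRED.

TIME-BARRED

The limitation period began to run on 2009-04-17.
18 months from 2009-04-17 is 2010-10-17.
Because the defendant's active military service ran from 2010-01-19 to 2010-03-03, the deadline is extended by 43 days to 2010-11-29.
The period was tolled for 123 days by the pending related arbitration (2010-10-28 to 2011-02-28), pushing the deadline to 2011-04-01.
The other events in the timeline have no effect on the limitation period under the stated rules.
The 2011-05-14 filing falls after the 2011-04-01 deadline; the claim is time-barred.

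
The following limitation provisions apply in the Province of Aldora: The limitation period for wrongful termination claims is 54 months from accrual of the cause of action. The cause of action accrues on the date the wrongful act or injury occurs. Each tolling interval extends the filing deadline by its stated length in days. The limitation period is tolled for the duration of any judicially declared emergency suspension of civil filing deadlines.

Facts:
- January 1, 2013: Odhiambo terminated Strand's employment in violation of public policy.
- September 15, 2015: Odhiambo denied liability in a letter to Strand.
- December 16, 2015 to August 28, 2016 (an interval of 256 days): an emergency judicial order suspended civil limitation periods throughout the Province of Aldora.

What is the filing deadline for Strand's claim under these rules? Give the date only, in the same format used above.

The cause of action accrued on January 1, 2013, the date of the act.
The untolled deadline — 54 months after January 1, 2013 — is July 1, 2017.
The emergency suspension of filing deadlines from December 16, 2015 to August 28, 2016 tolled the period for 256 days, extending the deadline to March 14, 2018.
Nothing else in the chronology tolls or restarts the period.

March 14, 2018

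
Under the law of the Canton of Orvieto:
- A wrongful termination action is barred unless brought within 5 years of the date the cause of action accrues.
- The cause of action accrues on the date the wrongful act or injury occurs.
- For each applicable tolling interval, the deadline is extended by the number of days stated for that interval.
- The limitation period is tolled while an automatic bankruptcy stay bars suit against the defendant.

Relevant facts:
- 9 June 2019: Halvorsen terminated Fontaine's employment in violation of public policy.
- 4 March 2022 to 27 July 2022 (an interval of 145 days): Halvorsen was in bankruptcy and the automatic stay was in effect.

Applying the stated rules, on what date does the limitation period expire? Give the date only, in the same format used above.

The claim accrued on 9 June 2019, when the wrongful act occurred.
Adding the 5 years base period to 9 June 2019 gives a deadline of 9 June 2024, before any tolling.
The automatic bankruptcy stay from 4 March 2022 to 27 July 2022 tolled the period for 145 days, extending the deadline to 1 November 2024.

1 November 2024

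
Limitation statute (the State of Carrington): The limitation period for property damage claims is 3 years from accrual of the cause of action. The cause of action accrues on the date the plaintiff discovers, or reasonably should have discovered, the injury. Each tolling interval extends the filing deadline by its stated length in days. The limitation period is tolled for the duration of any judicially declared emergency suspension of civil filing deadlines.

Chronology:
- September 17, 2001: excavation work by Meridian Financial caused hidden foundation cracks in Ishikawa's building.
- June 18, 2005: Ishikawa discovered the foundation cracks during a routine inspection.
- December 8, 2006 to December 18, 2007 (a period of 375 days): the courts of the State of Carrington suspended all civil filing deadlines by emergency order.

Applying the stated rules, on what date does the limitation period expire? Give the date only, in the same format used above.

June 28, 2009

The claim did not accrue until Ishikawa discovered the injury on June 18, 2005; the September 17, 2001 act date does not start the clock under the stated rule.
3 years from June 18, 2005 is June 18, 2008.
The period was tolled for 375 days by the emergency suspension of filing deadlines (December 8, 2006 to December 18, 2007), pushing the deadline to June 28, 2009.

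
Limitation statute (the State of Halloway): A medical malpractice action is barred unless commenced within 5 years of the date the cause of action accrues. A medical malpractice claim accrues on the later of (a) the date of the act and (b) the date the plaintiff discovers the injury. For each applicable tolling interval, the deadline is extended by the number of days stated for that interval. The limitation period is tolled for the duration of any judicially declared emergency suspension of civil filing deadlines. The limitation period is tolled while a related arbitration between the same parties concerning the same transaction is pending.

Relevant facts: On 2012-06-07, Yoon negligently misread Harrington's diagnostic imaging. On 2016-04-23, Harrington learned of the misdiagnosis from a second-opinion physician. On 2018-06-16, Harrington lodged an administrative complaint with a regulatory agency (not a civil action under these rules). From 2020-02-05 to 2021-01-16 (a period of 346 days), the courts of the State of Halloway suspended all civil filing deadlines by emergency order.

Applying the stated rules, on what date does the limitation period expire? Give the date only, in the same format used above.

Taking the later of the act (2012-06-07) and discovery (2016-04-23), the claim accrued on 2016-04-23.
Adding the 5 years base period to 2016-04-23 gives a deadline of 2021-04-23, before any tolling.
Because the emergency suspension of filing deadlines ran from 2020-02-05 to 2021-01-16, the deadline is extended by 346 days to 2022-04-04.
Nothing else in the chronology tolls or restarts the period.

2022-04-04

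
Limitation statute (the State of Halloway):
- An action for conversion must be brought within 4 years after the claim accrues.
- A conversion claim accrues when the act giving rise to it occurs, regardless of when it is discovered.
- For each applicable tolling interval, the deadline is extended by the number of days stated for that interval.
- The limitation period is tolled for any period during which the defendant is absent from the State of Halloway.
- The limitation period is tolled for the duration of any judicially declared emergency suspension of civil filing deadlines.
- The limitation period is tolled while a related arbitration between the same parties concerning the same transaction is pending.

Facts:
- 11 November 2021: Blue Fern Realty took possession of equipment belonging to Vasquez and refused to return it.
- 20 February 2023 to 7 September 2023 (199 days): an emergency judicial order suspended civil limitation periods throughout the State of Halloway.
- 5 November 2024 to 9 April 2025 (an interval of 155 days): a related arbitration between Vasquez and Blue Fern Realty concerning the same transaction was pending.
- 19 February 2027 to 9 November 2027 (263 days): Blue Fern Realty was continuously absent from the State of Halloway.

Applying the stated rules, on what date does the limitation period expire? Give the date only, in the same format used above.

31 October 2026

The claim accrued on 11 November 2021, when the wrongful act occurred.
Adding the 4 years base period to 11 November 2021 gives a deadline of 11 November 2025, before any tolling.
The period was tolled for 199 days by the emergency suspension of filing deadlines (20 February 2023 to 7 September 2023), pushing the deadline to 29 May 2026.
The period was tolled for 155 days by the pending related arbitration (5 November 2024 to 9 April 2025), pushing the deadline to 31 October 2026.
The defendant's absence from the jurisdiction starting 19 February 2027 came too late — the period had run on 31 October 2026 — and so does not extend the deadline.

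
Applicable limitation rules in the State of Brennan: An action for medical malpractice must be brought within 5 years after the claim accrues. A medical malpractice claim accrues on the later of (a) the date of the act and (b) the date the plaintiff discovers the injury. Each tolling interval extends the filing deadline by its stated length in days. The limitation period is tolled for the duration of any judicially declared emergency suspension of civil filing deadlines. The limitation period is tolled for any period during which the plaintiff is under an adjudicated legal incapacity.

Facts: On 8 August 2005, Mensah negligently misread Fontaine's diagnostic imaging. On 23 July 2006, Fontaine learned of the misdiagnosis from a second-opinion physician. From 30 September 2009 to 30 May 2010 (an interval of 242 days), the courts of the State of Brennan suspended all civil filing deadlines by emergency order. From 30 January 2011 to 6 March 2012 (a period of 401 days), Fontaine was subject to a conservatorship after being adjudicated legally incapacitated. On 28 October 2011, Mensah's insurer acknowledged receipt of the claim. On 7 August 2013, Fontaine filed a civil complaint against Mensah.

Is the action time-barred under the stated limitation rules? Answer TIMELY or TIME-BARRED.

Taking the later of the act (8 August 2005) and discovery (23 July 2006), the claim accrued on 23 July 2006.
Adding the 5 years base period to 23 July 2006 gives a deadline of 23 July 2011, before any tolling.
Because the emergency suspension of filing deadlines ran from 30 September 2009 to 30 May 2010, the deadline is extended by 242 days to 21 March 2012.
Because the plaintiff's legal incapacity ran from 30 January 2011 to 6 March 2012, the deadline is extended by 401 days to 26 April 2013.
Nothing else in the chronology tolls or restarts the period.
The 7 August 2013 filing falls after the 26 April 2013 deadline; the claim is time-barred.

TIME-BARRED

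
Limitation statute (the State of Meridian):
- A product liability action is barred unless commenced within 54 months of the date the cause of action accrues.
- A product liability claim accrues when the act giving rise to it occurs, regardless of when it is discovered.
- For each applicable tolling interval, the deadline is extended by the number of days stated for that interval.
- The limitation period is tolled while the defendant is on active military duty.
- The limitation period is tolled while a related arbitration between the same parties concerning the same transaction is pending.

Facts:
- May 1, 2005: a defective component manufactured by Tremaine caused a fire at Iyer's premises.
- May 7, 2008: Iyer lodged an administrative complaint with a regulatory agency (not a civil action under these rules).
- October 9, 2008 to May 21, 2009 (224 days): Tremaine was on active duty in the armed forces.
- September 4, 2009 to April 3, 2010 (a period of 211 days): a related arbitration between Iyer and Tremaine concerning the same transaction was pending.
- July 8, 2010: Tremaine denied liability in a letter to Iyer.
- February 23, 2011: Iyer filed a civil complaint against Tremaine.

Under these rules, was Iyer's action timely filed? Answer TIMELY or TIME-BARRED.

The limitation period began to run on May 1, 2005.
The untolled deadline — 54 months after May 1, 2005 — is November 1, 2009.
The defendant's active military service from October 9, 2008 to May 21, 2009 tolled the period for 224 days, extending the deadline to June 13, 2010.
Because the pending related arbitration ran from September 4, 2009 to April 3, 2010, the deadline is extended by 211 days to January 10, 2011.
Nothing else in the chronology tolls or restarts the period.
The February 23, 2011 filing falls after the January 10, 2011 deadline; the claim is time-barred.

TIME-BARRED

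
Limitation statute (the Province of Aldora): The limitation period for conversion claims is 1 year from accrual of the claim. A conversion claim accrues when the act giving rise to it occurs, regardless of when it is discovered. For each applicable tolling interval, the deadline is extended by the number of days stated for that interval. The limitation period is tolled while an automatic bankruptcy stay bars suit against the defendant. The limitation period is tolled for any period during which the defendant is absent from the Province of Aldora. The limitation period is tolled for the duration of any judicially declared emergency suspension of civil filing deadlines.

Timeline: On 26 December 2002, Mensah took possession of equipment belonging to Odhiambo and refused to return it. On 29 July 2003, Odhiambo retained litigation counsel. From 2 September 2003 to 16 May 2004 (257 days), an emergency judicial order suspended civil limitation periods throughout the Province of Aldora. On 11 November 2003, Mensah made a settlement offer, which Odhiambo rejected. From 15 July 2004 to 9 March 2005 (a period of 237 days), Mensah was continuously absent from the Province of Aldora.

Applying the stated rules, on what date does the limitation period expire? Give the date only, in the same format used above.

The claim accrued on 26 December 2002, the date of the act.
Adding the 1 year base period to 26 December 2002 gives a deadline of 26 December 2003, before any tolling.
The emergency suspension of filing deadlines from 2 September 2003 to 16 May 2004 tolled the period for 257 days, extending the deadline to 8 September 2004.
The period was tolled for 237 days by the defendant's absence from the jurisdiction (15 July 2004 to 9 March 2005), pushing the deadline to 3 May 2005.
Nothing else in the chronology tolls or restarts the period.

3 May 2005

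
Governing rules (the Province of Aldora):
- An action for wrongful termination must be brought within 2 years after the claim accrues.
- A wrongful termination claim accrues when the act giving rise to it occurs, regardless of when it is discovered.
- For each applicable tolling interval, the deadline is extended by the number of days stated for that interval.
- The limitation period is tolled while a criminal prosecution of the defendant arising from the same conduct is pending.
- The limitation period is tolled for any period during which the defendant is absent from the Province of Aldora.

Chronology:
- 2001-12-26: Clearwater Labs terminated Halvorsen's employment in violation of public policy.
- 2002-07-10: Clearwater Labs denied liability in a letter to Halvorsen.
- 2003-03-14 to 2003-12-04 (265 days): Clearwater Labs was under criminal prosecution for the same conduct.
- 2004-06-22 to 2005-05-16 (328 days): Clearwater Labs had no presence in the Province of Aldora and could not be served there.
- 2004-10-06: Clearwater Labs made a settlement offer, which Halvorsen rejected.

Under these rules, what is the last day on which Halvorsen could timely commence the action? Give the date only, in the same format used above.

2005-08-10

The limitation period began to run on 2001-12-26.
Adding the 2 years base period to 2001-12-26 gives a deadline of 2003-12-26, before any tolling.
Because the pending criminal prosecution ran from 2003-03-14 to 2003-12-04, the deadline is extended by 265 days to 2004-09-16.
The defendant's absence from the jurisdiction from 2004-06-22 to 2005-05-16 tolled the period for 328 days, extending the deadline to 2005-08-10.
The other events in the timeline have no effect on the limitation period under the stated rules.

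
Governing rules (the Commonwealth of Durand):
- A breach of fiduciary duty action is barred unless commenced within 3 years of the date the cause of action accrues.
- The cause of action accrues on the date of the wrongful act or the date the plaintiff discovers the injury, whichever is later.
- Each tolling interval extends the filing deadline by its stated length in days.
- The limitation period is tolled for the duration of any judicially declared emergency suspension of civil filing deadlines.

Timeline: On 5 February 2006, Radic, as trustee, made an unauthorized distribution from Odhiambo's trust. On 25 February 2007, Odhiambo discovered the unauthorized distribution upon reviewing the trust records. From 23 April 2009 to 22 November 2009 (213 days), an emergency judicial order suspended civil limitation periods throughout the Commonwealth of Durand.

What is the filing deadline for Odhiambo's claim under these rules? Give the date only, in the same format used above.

The claim accrued on 25 February 2007 — the later of the 5 February 2006 act and the 25 February 2007 discovery.
3 years from 25 February 2007 is 25 February 2010.
The period was tolled for 213 days by the emergency suspension of filing deadlines (23 April 2009 to 22 November 2009), pushing the deadline to 26 September 2010.

26 September 2010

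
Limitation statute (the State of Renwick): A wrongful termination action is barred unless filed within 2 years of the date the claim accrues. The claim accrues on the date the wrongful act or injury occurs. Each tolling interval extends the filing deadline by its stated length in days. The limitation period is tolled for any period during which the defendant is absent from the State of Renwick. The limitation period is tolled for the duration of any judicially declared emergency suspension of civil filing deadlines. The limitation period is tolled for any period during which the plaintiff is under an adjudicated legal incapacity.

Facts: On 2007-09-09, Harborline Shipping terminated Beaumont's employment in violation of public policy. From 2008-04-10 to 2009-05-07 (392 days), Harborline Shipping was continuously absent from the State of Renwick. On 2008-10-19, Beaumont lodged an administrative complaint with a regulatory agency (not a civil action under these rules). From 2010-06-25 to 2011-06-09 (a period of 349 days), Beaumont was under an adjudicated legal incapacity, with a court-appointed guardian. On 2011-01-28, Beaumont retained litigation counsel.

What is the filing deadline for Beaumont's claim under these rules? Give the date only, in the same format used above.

2011-09-20

The claim accrued on 2007-09-09, when the wrongful act occurred.
2 years from 2007-09-09 is 2009-09-09.
The defendant's absence from the jurisdiction from 2008-04-10 to 2009-05-07 tolled the period for 392 days, extending the deadline to 2010-10-06.
Because the plaintiff's legal incapacity ran from 2010-06-25 to 2011-06-09, the deadline is extended by 349 days to 2011-09-20.
The other events in the timeline have no effect on the limitation period under the stated rules.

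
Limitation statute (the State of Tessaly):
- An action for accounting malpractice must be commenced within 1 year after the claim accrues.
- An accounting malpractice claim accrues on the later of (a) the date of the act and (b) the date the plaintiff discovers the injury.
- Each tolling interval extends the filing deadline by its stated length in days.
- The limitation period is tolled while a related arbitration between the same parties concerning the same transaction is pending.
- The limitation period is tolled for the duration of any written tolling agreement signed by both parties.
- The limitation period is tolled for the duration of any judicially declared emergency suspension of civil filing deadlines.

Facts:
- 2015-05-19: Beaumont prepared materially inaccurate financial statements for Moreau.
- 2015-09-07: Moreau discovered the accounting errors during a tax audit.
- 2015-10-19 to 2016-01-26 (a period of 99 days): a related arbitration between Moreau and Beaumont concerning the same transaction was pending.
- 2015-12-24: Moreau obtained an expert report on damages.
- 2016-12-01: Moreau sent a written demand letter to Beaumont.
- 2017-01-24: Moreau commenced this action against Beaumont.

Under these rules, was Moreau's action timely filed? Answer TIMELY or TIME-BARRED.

The claim accrued on 2015-09-07 — the later of the 2015-05-19 act and the 2015-09-07 discovery.
Adding the 1 year base period to 2015-09-07 gives a deadline of 2016-09-07, before any tolling.
The period was tolled for 99 days by the pending related arbitration (2015-10-19 to 2016-01-26), pushing the deadline to 2016-12-15.
None of the other events listed affects the running of the period under the stated rules.
The 2017-01-24 filing falls after the 2016-12-15 deadline; the claim is time-barred.

TIME-BARRED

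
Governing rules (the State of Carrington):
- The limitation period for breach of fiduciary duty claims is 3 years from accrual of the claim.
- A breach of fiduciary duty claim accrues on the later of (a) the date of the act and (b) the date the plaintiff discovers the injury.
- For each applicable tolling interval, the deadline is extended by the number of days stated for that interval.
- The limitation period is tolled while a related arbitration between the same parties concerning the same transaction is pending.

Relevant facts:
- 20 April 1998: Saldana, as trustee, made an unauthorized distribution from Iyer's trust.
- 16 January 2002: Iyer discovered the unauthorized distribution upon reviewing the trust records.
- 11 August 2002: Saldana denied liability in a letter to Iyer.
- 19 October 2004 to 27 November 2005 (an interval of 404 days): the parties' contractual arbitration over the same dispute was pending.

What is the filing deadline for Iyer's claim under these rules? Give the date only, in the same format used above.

Because discovery on 16 January 2002 post-dates the 20 April 1998 act, accrual under the later-of rule falls on 16 January 2002.
Adding the 3 years base period to 16 January 2002 gives a deadline of 16 January 2005, before any tolling.
The pending related arbitration from 19 October 2004 to 27 November 2005 tolled the period for 404 days, extending the deadline to 24 February 2006.
The other events in the timeline have no effect on the limitation period under the stated rules.

24 February 2006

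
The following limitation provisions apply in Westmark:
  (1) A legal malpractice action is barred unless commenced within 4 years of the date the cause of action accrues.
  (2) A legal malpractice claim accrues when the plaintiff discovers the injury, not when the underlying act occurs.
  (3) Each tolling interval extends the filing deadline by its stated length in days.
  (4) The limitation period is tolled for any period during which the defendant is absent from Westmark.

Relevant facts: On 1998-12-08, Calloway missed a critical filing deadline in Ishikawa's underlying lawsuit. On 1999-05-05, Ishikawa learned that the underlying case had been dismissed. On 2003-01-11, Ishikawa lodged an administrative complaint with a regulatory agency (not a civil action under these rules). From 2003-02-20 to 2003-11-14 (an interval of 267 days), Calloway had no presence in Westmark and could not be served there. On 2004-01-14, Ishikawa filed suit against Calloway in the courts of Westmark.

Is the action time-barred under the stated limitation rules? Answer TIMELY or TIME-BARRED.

TIMELY

Accrual is tied to discovery, so the period began on 1999-05-05 rather than on 1998-12-08 when the act occurred.
4 years from 1999-05-05 is 2003-05-05.
The period was tolled for 267 days by the defendant's absence from the jurisdiction (2003-02-20 to 2003-11-14), pushing the deadline to 2004-01-27.
The other events in the timeline have no effect on the limitation period under the stated rules.
Ishikawa filed on 2004-01-14, before the 2004-01-27 deadline, so the action is timely.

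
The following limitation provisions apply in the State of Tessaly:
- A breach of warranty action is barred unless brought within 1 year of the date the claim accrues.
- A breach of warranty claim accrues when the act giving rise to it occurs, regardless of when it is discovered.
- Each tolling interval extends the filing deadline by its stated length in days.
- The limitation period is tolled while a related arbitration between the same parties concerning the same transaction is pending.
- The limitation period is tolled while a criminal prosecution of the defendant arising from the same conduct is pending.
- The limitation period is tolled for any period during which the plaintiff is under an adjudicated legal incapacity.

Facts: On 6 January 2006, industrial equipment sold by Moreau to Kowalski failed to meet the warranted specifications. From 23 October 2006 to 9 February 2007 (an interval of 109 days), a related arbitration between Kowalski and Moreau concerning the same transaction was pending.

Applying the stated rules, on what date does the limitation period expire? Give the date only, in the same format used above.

25 April 2007

The claim accrued on 6 January 2006, the date of the act.
1 year from 6 January 2006 is 6 January 2007.
The pending related arbitration from 23 October 2006 to 9 February 2007 tolled the period for 109 days, extending the deadline to 25 April 2007.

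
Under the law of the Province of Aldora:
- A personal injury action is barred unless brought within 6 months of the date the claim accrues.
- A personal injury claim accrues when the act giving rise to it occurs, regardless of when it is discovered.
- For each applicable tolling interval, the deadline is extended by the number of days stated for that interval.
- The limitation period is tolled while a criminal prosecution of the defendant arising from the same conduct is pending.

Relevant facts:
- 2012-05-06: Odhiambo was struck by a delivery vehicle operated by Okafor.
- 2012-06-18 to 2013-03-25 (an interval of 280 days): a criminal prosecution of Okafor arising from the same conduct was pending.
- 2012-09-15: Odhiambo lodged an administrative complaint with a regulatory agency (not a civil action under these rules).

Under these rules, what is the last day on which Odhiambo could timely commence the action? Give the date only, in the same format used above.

2013-08-13

The claim accrued on 2012-05-06, when the wrongful act occurred.
6 months from 2012-05-06 is 2012-11-06.
The pending criminal prosecution from 2012-06-18 to 2013-03-25 tolled the period for 280 days, extending the deadline to 2013-08-13.
Nothing else in the chronology tolls or restarts the period.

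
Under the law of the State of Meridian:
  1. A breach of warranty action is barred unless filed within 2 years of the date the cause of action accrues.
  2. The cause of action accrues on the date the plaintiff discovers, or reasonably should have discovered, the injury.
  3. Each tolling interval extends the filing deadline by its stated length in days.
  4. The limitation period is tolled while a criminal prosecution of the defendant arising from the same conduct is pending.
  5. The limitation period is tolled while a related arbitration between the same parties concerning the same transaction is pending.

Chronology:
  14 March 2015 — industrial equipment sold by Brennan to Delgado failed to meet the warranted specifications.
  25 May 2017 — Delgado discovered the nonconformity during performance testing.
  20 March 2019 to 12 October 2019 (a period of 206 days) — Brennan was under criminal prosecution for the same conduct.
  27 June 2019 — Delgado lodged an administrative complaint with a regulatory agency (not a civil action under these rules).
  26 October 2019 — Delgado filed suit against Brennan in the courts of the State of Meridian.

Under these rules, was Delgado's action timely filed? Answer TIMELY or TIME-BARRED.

Under the discovery rule, the claim accrued on 25 May 2017, when Delgado discovered the injury — not on the 14 March 2015 date of the underlying act.
The untolled deadline — 2 years after 25 May 2017 — is 25 May 2019.
The pending criminal prosecution from 20 March 2019 to 12 October 2019 tolled the period for 206 days, extending the deadline to 17 December 2019.
Nothing else in the chronology tolls or restarts the period.
Filing on 26 October 2019 beat the 17 December 2019 deadline — the action is timely.

TIMELY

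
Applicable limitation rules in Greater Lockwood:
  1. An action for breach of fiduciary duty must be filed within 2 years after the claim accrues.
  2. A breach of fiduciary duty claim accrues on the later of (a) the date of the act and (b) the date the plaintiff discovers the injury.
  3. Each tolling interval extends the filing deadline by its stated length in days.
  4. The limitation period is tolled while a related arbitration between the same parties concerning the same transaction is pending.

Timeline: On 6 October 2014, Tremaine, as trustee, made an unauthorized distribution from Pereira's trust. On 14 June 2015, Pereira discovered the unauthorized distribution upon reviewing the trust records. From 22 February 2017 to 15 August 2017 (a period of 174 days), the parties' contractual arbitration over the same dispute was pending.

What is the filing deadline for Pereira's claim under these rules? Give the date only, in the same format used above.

Taking the later of the act (6 October 2014) and discovery (14 June 2015), the claim accrued on 14 June 2015.
Adding the 2 years base period to 14 June 2015 gives a deadline of 14 June 2017, before any tolling.
The period was tolled for 174 days by the pending related arbitration (22 February 2017 to 15 August 2017), pushing the deadline to 5 December 2017.

5 December 2017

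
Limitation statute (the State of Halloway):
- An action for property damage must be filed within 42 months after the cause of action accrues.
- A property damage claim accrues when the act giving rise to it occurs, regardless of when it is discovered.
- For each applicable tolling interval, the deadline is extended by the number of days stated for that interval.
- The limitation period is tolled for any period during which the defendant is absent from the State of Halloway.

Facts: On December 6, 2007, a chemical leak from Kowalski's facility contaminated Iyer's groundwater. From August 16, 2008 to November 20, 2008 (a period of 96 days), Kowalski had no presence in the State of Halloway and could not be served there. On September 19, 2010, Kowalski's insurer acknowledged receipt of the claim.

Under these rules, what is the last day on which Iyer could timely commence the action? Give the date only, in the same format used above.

The cause of action accrued on December 6, 2007, the date of the act.
42 months from December 6, 2007 is June 6, 2011.
The period was tolled for 96 days by the defendant's absence from the jurisdiction (August 16, 2008 to November 20, 2008), pushing the deadline to September 10, 2011.
Nothing else in the chronology tolls or restarts the period.

September 10, 2011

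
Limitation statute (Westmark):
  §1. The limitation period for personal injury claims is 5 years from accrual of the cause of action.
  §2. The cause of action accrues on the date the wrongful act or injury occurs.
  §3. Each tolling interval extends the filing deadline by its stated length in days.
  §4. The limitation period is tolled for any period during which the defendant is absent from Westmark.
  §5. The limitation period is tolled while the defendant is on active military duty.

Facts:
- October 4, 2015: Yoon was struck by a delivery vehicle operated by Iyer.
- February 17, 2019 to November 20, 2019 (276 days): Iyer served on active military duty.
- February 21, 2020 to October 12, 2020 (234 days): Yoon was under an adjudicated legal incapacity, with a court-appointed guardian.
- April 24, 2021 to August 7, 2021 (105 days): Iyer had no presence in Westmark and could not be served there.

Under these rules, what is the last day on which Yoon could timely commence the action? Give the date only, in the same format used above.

The claim accrued on October 4, 2015, when the wrongful act occurred.
Adding the 5 years base period to October 4, 2015 gives a deadline of October 4, 2020, before any tolling.
The period was tolled for 276 days by the defendant's active military service (February 17, 2019 to November 20, 2019), pushing the deadline to July 7, 2021.
The defendant's absence from the jurisdiction from April 24, 2021 to August 7, 2021 tolled the period for 105 days, extending the deadline to October 20, 2021.
Although the plaintiff's incapacity ran from February 21, 2020 to October 12, 2020, the stated rules do not make that a tolling event, so it is disregarded.

October 20, 2021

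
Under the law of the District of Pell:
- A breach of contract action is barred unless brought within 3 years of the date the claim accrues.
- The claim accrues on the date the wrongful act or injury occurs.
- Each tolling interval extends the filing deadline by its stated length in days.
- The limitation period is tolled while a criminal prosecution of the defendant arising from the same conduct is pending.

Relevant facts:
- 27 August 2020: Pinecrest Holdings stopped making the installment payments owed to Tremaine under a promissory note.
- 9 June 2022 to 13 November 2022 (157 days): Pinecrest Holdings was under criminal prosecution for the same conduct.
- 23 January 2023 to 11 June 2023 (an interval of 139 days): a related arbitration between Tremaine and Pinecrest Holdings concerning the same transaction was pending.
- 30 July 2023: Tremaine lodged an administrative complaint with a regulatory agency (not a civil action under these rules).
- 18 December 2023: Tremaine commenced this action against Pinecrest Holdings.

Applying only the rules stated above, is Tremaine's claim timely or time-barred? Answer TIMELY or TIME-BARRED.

The limitation period began to run on 27 August 2020.
Adding the 3 years base period to 27 August 2020 gives a deadline of 27 August 2023, before any tolling.
Because the pending criminal prosecution ran from 9 June 2022 to 13 November 2022, the deadline is extended by 157 days to 31 January 2024.
Although a pending arbitration ran from 23 January 2023 to 11 June 2023, the stated rules do not make that a tolling event, so it is disregarded.
None of the other events listed affects the running of the period under the stated rules.
Tremaine filed on 18 December 2023, before the 31 January 2024 deadline, so the action is timely.

TIMELY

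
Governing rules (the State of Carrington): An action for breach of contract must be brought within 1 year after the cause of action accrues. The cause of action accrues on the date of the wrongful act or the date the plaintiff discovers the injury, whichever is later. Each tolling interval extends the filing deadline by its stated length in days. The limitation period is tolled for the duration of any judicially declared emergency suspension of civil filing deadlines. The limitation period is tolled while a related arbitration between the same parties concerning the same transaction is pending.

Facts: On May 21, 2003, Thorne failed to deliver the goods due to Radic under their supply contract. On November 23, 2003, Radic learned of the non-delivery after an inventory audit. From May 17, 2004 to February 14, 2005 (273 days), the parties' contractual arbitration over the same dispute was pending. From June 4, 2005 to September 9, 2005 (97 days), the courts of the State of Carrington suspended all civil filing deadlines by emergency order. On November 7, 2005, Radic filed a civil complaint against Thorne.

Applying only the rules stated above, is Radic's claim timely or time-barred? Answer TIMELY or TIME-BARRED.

The claim accrued on November 23, 2003 — the later of the May 21, 2003 act and the November 23, 2003 discovery.
The untolled deadline — 1 year after November 23, 2003 — is November 23, 2004.
The pending related arbitration from May 17, 2004 to February 14, 2005 tolled the period for 273 days, extending the deadline to August 23, 2005.
Because the emergency suspension of filing deadlines ran from June 4, 2005 to September 9, 2005, the deadline is extended by 97 days to November 28, 2005.
The November 7, 2005 filing precedes the November 28, 2005 deadline; the claim is timely.

TIMELY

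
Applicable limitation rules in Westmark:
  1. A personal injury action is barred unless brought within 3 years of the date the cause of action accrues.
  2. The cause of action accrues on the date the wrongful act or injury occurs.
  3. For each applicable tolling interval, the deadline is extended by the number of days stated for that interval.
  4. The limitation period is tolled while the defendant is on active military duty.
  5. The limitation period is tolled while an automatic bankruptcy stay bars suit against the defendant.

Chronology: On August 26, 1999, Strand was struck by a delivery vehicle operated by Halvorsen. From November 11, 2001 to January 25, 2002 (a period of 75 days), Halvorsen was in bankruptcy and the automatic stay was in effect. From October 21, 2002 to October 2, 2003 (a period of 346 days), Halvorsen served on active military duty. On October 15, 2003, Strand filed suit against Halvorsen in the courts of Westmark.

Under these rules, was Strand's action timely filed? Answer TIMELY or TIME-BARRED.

TIMELY

The claim accrued on August 26, 1999, when the wrongful act occurred.
The untolled deadline — 3 years after August 26, 1999 — is August 26, 2002.
The period was tolled for 75 days by the automatic bankruptcy stay (November 11, 2001 to January 25, 2002), pushing the deadline to November 9, 2002.
The defendant's active military service from October 21, 2002 to October 2, 2003 tolled the period for 346 days, extending the deadline to October 21, 2003.
Strand filed on October 15, 2003, before the October 21, 2003 deadline, so the action is timely.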